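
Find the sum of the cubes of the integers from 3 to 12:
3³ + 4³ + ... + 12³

Use ∑_{k=1}^{n} k³ = [n(n+1)/2]², then subtract the first 2 terms.
∑_{k=1}^{12} k³ = [12×13/2]² = 78² = 6084
∑_{k=1}^{2} k³ = [2×3/2]² = 3² = 9
∑_{k=3}^{12} k³ = 6084 - 9 = 6075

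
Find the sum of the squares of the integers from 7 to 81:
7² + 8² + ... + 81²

Use ∑_{k=1}^{n} k² = n(n+1)(2n+1)/6, then subtract the first 6 terms.
∑_{k=1}^{81} k² = 81×82×163/6 = 180441
∑_{k=1}^{6} k² = 6×7×13/6 = 91
∑_{k=7}^{81} k² = 180441 - 91 = 180350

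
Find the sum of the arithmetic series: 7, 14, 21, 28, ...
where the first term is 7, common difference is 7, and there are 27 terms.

Sₙ = n/2 × (first + last)
Last term = a + (n-1)d = 7 + (27-1)×7 = 189
S_27 = 27/2 × (7 + 189)
S_27 = 27/2 × 196 = 2646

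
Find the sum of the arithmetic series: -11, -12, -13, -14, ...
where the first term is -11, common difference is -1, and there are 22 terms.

Sₙ = n/2 × (first + last)
Last term = a + (n-1)d = -11 + (22-1)×(-1) = -32
S_22 = 22/2 × (-11 + (-32))
S_22 = 22/2 × (-43) = -473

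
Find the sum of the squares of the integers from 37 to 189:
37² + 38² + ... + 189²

Use ∑_{k=1}^{n} k² = n(n+1)(2n+1)/6, then subtract the first 36 terms.
∑_{k=1}^{189} k² = 189×190×379/6 = 2268315
∑_{k=1}^{36} k² = 36×37×73/6 = 16206
∑_{k=37}^{189} k² = 2268315 - 16206 = 2252109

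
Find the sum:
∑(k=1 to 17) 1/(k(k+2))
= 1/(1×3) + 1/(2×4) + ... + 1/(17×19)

Partial fractions: 1/(k(k+2)) = (1/2)[1/k - 1/(k+2)]
Telescoping leaves the first two and last two terms:
= (1/2)[1/1 + 1/2 - 1/18 - 1/19]
= 119/171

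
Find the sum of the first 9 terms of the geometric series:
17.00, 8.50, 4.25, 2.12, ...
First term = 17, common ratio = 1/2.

Sₙ = a(1 - rⁿ) / (1 - r)
S_9 = 17(1 - (1/2)^9) / (1 - (1/2))
S_9 = 17(1 - (1/512)) / (1/2)
S_9 = 8687/256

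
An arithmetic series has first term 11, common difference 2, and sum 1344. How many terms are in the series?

Using S = n/2 × [2a + (n-1)d]
1344 = n/2 × [2(11) + (n-1)(2)]
1344 = n/2 × [22 + 2n - 2]
2688 = n × [20 + 2n]
2n² + (20)n - 2688 = 0
Discriminant: Δ = (20)² - 4(2)(-2688) = 400 + 21504 = 21904
√Δ = 148
n = [-(20) + √Δ] / (2·2) = (-20 + 148) / 4 = 128 / 4 = 32
(The negative root is discarded since n must be a positive integer.)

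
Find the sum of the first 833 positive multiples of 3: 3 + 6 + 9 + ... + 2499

Factor out 3: = 3(1 + 2 + ... + 833) = 3 × n(n+1)/2
= 3 × 833×834/2
= 3 × 347361
= 1042083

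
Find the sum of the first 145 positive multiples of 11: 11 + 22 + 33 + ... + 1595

Factor out 11: = 11(1 + 2 + ... + 145) = 11 × n(n+1)/2
= 11 × 145×146/2
= 11 × 10585
= 116435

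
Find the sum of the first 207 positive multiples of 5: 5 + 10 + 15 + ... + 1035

Factor out 5: = 5(1 + 2 + ... + 207) = 5 × n(n+1)/2
= 5 × 207×208/2
= 5 × 21528
= 107640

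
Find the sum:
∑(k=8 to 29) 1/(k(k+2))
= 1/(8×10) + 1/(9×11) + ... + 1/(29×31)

Partial fractions: 1/(k(k+2)) = (1/2)[1/k - 1/(k+2)]
Telescoping leaves the first two and last two terms:
= (1/2)[1/8 + 1/9 - 1/30 - 1/31]
= 1903/22320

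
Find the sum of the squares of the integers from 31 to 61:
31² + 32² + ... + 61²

Use ∑_{k=1}^{n} k² = n(n+1)(2n+1)/6, then subtract the first 30 terms.
∑_{k=1}^{61} k² = 61×62×123/6 = 77531
∑_{k=1}^{30} k² = 30×31×61/6 = 9455
∑_{k=31}^{61} k² = 77531 - 9455 = 68076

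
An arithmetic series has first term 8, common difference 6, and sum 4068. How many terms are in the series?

Using S = n/2 × [2a + (n-1)d]
4068 = n/2 × [2(8) + (n-1)(6)]
4068 = n/2 × [16 + 6n - 6]
8136 = n × [10 + 6n]
6n² + (10)n - 8136 = 0
Discriminant: Δ = (10)² - 4(6)(-8136) = 100 + 195264 = 195364
√Δ = 442
n = [-(10) + √Δ] / (2·6) = (-10 + 442) / 12 = 432 / 12 = 36
(The negative root is discarded since n must be a positive integer.)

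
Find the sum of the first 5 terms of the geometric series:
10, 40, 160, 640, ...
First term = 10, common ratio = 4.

Sₙ = a(1 - rⁿ) / (1 - r)
S_5 = 10(1 - 4^5) / (1 - 4)
S_5 = 10(1 - 1024) / (-3)
S_5 = 3410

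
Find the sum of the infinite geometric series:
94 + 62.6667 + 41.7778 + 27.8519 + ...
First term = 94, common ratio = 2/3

For |r| < 1, S = a / (1 - r)
S = 94 / (1 - (2/3))
S = 94 / (1/3)
S = 282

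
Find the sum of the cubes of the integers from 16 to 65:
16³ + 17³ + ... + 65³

Use ∑_{k=1}^{n} k³ = [n(n+1)/2]², then subtract the first 15 terms.
∑_{k=1}^{65} k³ = [65×66/2]² = 2145² = 4601025
∑_{k=1}^{15} k³ = [15×16/2]² = 120² = 14400
∑_{k=16}^{65} k³ = 4601025 - 14400 = 4586625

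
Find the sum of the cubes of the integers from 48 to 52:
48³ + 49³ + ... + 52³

Use ∑_{k=1}^{n} k³ = [n(n+1)/2]², then subtract the first 47 terms.
∑_{k=1}^{52} k³ = [52×53/2]² = 1378² = 1898884
∑_{k=1}^{47} k³ = [47×48/2]² = 1128² = 1272384
∑_{k=48}^{52} k³ = 1898884 - 1272384 = 626500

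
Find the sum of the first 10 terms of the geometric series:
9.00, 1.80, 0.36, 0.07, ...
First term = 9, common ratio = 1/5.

Sₙ = a(1 - rⁿ) / (1 - r)
S_10 = 9(1 - (1/5)^10) / (1 - (1/5))
S_10 = 9(1 - (1/9765625)) / (4/5)
S_10 = 21972654/1953125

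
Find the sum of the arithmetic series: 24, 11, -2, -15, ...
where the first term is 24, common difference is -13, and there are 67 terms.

Sₙ = n/2 × (first + last)
Last term = a + (n-1)d = 24 + (67-1)×(-13) = -834
S_67 = 67/2 × (24 + (-834))
S_67 = 67/2 × (-810) = -27135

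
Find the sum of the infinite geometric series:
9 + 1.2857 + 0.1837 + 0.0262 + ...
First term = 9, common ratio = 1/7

For |r| < 1, S = a / (1 - r)
S = 9 / (1 - (1/7))
S = 9 / (6/7)
S = 21/2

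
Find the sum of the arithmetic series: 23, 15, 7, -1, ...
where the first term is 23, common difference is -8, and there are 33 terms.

Sₙ = n/2 × (first + last)
Last term = a + (n-1)d = 23 + (33-1)×(-8) = -233
S_33 = 33/2 × (23 + (-233))
S_33 = 33/2 × (-210) = -3465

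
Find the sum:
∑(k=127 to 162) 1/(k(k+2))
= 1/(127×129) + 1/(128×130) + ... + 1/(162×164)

Partial fractions: 1/(k(k+2)) = (1/2)[1/k - 1/(k+2)]
Telescoping leaves the first two and last two terms:
= (1/2)[1/127 + 1/128 - 1/163 - 1/164]
= 375237/217277696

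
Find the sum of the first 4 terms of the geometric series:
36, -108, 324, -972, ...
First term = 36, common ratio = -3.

Sₙ = a(1 - rⁿ) / (1 - r)
S_4 = 36(1 - (-3)^4) / (1 - (-3))
S_4 = 36(1 - 81) / (4)
S_4 = -720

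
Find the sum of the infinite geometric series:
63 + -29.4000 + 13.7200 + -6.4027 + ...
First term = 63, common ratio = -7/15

For |r| < 1, S = a / (1 - r)
S = 63 / (1 - (-7/15))
S = 63 / (22/15)
S = 945/22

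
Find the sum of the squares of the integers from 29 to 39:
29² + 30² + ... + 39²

Use ∑_{k=1}^{n} k² = n(n+1)(2n+1)/6, then subtract the first 28 terms.
∑_{k=1}^{39} k² = 39×40×79/6 = 20540
∑_{k=1}^{28} k² = 28×29×57/6 = 7714
∑_{k=29}^{39} k² = 20540 - 7714 = 12826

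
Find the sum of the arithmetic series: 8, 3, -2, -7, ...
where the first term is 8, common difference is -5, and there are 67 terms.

Sₙ = n/2 × (first + last)
Last term = a + (n-1)d = 8 + (67-1)×(-5) = -322
S_67 = 67/2 × (8 + (-322))
S_67 = 67/2 × (-314) = -10519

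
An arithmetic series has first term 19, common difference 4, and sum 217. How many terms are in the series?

Using S = n/2 × [2a + (n-1)d]
217 = n/2 × [2(19) + (n-1)(4)]
217 = n/2 × [38 + 4n - 4]
434 = n × [34 + 4n]
4n² + (34)n - 434 = 0
Discriminant: Δ = (34)² - 4(4)(-434) = 1156 + 6944 = 8100
√Δ = 90
n = [-(34) + √Δ] / (2·4) = (-34 + 90) / 8 = 56 / 8 = 7
(The negative root is discarded since n must be a positive integer.)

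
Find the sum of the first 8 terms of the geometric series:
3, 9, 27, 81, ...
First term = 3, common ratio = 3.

Sₙ = a(1 - rⁿ) / (1 - r)
S_8 = 3(1 - 3^8) / (1 - 3)
S_8 = 3(1 - 6561) / (-2)
S_8 = 9840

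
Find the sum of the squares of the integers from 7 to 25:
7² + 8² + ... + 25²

Use ∑_{k=1}^{n} k² = n(n+1)(2n+1)/6, then subtract the first 6 terms.
∑_{k=1}^{25} k² = 25×26×51/6 = 5525
∑_{k=1}^{6} k² = 6×7×13/6 = 91
∑_{k=7}^{25} k² = 5525 - 91 = 5434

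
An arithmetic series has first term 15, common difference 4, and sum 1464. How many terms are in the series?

Using S = n/2 × [2a + (n-1)d]
1464 = n/2 × [2(15) + (n-1)(4)]
1464 = n/2 × [30 + 4n - 4]
2928 = n × [26 + 4n]
4n² + (26)n - 2928 = 0
Discriminant: Δ = (26)² - 4(4)(-2928) = 676 + 46848 = 47524
√Δ = 218
n = [-(26) + √Δ] / (2·4) = (-26 + 218) / 8 = 192 / 8 = 24
(The negative root is discarded since n must be a positive integer.)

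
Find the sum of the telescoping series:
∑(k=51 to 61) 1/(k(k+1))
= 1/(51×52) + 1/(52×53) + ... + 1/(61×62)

Partial fractions: 1/(k(k+1)) = 1/k - 1/(k+1)
The series telescopes:
= (1/51 - 1/52) + (1/52 - 1/53) + ... + (1/61 - 1/62)
= 1/51 - 1/62
= 11/3162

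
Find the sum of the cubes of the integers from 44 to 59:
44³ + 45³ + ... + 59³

Use ∑_{k=1}^{n} k³ = [n(n+1)/2]², then subtract the first 43 terms.
∑_{k=1}^{59} k³ = [59×60/2]² = 1770² = 3132900
∑_{k=1}^{43} k³ = [43×44/2]² = 946² = 894916
∑_{k=44}^{59} k³ = 3132900 - 894916 = 2237984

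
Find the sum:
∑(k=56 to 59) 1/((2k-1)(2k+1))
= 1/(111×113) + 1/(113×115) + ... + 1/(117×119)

Partial fractions: 1/((2k-1)(2k+1)) = (1/2)[1/(2k-1) - 1/(2k+1)]
The series telescopes:
= (1/2)[1/111 - 1/119]
= 4/13209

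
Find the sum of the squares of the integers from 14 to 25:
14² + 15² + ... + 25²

Use ∑_{k=1}^{n} k² = n(n+1)(2n+1)/6, then subtract the first 13 terms.
∑_{k=1}^{25} k² = 25×26×51/6 = 5525
∑_{k=1}^{13} k² = 13×14×27/6 = 819
∑_{k=14}^{25} k² = 5525 - 819 = 4706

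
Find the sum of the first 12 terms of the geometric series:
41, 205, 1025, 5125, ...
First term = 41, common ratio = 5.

Sₙ = a(1 - rⁿ) / (1 - r)
S_12 = 41(1 - 5^12) / (1 - 5)
S_12 = 41(1 - 244140625) / (-4)
S_12 = 2502441396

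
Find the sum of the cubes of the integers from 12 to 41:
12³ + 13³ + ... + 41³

Use ∑_{k=1}^{n} k³ = [n(n+1)/2]², then subtract the first 11 terms.
∑_{k=1}^{41} k³ = [41×42/2]² = 861² = 741321
∑_{k=1}^{11} k³ = [11×12/2]² = 66² = 4356
∑_{k=12}^{41} k³ = 741321 - 4356 = 736965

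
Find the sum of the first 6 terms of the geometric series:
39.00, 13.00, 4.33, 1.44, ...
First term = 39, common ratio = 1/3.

Sₙ = a(1 - rⁿ) / (1 - r)
S_6 = 39(1 - (1/3)^6) / (1 - (1/3))
S_6 = 39(1 - (1/729)) / (2/3)
S_6 = 4732/81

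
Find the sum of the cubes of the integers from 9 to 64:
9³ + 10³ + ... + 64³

Use ∑_{k=1}^{n} k³ = [n(n+1)/2]², then subtract the first 8 terms.
∑_{k=1}^{64} k³ = [64×65/2]² = 2080² = 4326400
∑_{k=1}^{8} k³ = [8×9/2]² = 36² = 1296
∑_{k=9}^{64} k³ = 4326400 - 1296 = 4325104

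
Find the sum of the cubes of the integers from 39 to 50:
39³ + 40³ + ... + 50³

Use ∑_{k=1}^{n} k³ = [n(n+1)/2]², then subtract the first 38 terms.
∑_{k=1}^{50} k³ = [50×51/2]² = 1275² = 1625625
∑_{k=1}^{38} k³ = [38×39/2]² = 741² = 549081
∑_{k=39}^{50} k³ = 1625625 - 549081 = 1076544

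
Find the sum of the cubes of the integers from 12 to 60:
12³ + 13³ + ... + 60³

Use ∑_{k=1}^{n} k³ = [n(n+1)/2]², then subtract the first 11 terms.
∑_{k=1}^{60} k³ = [60×61/2]² = 1830² = 3348900
∑_{k=1}^{11} k³ = [11×12/2]² = 66² = 4356
∑_{k=12}^{60} k³ = 3348900 - 4356 = 3344544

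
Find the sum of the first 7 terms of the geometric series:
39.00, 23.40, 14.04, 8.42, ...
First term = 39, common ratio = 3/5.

Sₙ = a(1 - rⁿ) / (1 - r)
S_7 = 39(1 - (3/5)^7) / (1 - (3/5))
S_7 = 39(1 - (2187/78125)) / (2/5)
S_7 = 1480791/15625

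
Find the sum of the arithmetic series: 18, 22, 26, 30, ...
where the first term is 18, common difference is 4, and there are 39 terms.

Sₙ = n/2 × (first + last)
Last term = a + (n-1)d = 18 + (39-1)×4 = 170
S_39 = 39/2 × (18 + 170)
S_39 = 39/2 × 188 = 3666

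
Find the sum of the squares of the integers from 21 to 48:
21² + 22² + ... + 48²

Use ∑_{k=1}^{n} k² = n(n+1)(2n+1)/6, then subtract the first 20 terms.
∑_{k=1}^{48} k² = 48×49×97/6 = 38024
∑_{k=1}^{20} k² = 20×21×41/6 = 2870
∑_{k=21}^{48} k² = 38024 - 2870 = 35154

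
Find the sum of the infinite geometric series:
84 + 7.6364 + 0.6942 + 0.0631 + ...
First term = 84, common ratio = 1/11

For |r| < 1, S = a / (1 - r)
S = 84 / (1 - (1/11))
S = 84 / (10/11)
S = 462/5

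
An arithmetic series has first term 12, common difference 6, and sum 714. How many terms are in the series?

Using S = n/2 × [2a + (n-1)d]
714 = n/2 × [2(12) + (n-1)(6)]
714 = n/2 × [24 + 6n - 6]
1428 = n × [18 + 6n]
6n² + (18)n - 1428 = 0
Discriminant: Δ = (18)² - 4(6)(-1428) = 324 + 34272 = 34596
√Δ = 186
n = [-(18) + √Δ] / (2·6) = (-18 + 186) / 12 = 168 / 12 = 14
(The negative root is discarded since n must be a positive integer.)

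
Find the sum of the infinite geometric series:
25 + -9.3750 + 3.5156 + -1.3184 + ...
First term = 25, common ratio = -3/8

For |r| < 1, S = a / (1 - r)
S = 25 / (1 - (-3/8))
S = 25 / (11/8)
S = 200/11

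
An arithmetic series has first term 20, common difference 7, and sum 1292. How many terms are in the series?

Using S = n/2 × [2a + (n-1)d]
1292 = n/2 × [2(20) + (n-1)(7)]
1292 = n/2 × [40 + 7n - 7]
2584 = n × [33 + 7n]
7n² + (33)n - 2584 = 0
Discriminant: Δ = (33)² - 4(7)(-2584) = 1089 + 72352 = 73441
√Δ = 271
n = [-(33) + √Δ] / (2·7) = (-33 + 271) / 14 = 238 / 14 = 17
(The negative root is discarded since n must be a positive integer.)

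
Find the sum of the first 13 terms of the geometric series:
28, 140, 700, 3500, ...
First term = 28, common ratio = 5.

Sₙ = a(1 - rⁿ) / (1 - r)
S_13 = 28(1 - 5^13) / (1 - 5)
S_13 = 28(1 - 1220703125) / (-4)
S_13 = 8544921868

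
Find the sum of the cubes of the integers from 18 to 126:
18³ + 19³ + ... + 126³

Use ∑_{k=1}^{n} k³ = [n(n+1)/2]², then subtract the first 17 terms.
∑_{k=1}^{126} k³ = [126×127/2]² = 8001² = 64016001
∑_{k=1}^{17} k³ = [17×18/2]² = 153² = 23409
∑_{k=18}^{126} k³ = 64016001 - 23409 = 63992592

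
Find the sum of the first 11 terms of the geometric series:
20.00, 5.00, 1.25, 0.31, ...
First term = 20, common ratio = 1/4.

Sₙ = a(1 - rⁿ) / (1 - r)
S_11 = 20(1 - (1/4)^11) / (1 - (1/4))
S_11 = 20(1 - (1/4194304)) / (3/4)
S_11 = 6990505/262144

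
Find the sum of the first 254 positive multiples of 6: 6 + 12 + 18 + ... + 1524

Factor out 6: = 6(1 + 2 + ... + 254) = 6 × n(n+1)/2
= 6 × 254×255/2
= 6 × 32385
= 194310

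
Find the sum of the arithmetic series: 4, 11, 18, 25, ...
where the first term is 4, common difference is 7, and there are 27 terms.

Sₙ = n/2 × (first + last)
Last term = a + (n-1)d = 4 + (27-1)×7 = 186
S_27 = 27/2 × (4 + 186)
S_27 = 27/2 × 190 = 2565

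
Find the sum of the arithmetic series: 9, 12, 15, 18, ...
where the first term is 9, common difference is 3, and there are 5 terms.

Sₙ = n/2 × (first + last)
Last term = a + (n-1)d = 9 + (5-1)×3 = 21
S_5 = 5/2 × (9 + 21)
S_5 = 5/2 × 30 = 75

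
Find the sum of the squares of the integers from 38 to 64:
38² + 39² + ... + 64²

Use ∑_{k=1}^{n} k² = n(n+1)(2n+1)/6, then subtract the first 37 terms.
∑_{k=1}^{64} k² = 64×65×129/6 = 89440
∑_{k=1}^{37} k² = 37×38×75/6 = 17575
∑_{k=38}^{64} k² = 89440 - 17575 = 71865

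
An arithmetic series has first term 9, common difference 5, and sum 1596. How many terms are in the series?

Using S = n/2 × [2a + (n-1)d]
1596 = n/2 × [2(9) + (n-1)(5)]
1596 = n/2 × [18 + 5n - 5]
3192 = n × [13 + 5n]
5n² + (13)n - 3192 = 0
Discriminant: Δ = (13)² - 4(5)(-3192) = 169 + 63840 = 64009
√Δ = 253
n = [-(13) + √Δ] / (2·5) = (-13 + 253) / 10 = 240 / 10 = 24
(The negative root is discarded since n must be a positive integer.)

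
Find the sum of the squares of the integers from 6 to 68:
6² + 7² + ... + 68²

Use ∑_{k=1}^{n} k² = n(n+1)(2n+1)/6, then subtract the first 5 terms.
∑_{k=1}^{68} k² = 68×69×137/6 = 107134
∑_{k=1}^{5} k² = 5×6×11/6 = 55
∑_{k=6}^{68} k² = 107134 - 55 = 107079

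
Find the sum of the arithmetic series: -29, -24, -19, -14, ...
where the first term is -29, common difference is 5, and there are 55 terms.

Sₙ = n/2 × (first + last)
Last term = a + (n-1)d = -29 + (55-1)×5 = 241
S_55 = 55/2 × (-29 + 241)
S_55 = 55/2 × 212 = 5830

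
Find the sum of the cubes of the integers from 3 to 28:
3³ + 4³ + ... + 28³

Use ∑_{k=1}^{n} k³ = [n(n+1)/2]², then subtract the first 2 terms.
∑_{k=1}^{28} k³ = [28×29/2]² = 406² = 164836
∑_{k=1}^{2} k³ = [2×3/2]² = 3² = 9
∑_{k=3}^{28} k³ = 164836 - 9 = 164827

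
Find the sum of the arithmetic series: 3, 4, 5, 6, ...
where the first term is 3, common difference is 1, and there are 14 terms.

Sₙ = n/2 × (first + last)
Last term = a + (n-1)d = 3 + (14-1)×1 = 16
S_14 = 14/2 × (3 + 16)
S_14 = 14/2 × 19 = 133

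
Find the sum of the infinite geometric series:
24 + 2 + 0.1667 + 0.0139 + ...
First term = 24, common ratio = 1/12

For |r| < 1, S = a / (1 - r)
S = 24 / (1 - (1/12))
S = 24 / (11/12)
S = 288/11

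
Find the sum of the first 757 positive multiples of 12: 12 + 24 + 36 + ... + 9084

Factor out 12: = 12(1 + 2 + ... + 757) = 12 × n(n+1)/2
= 12 × 757×758/2
= 12 × 286903
= 3442836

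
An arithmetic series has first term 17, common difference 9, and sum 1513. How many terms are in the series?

Using S = n/2 × [2a + (n-1)d]
1513 = n/2 × [2(17) + (n-1)(9)]
1513 = n/2 × [34 + 9n - 9]
3026 = n × [25 + 9n]
9n² + (25)n - 3026 = 0
Discriminant: Δ = (25)² - 4(9)(-3026) = 625 + 108936 = 109561
√Δ = 331
n = [-(25) + √Δ] / (2·9) = (-25 + 331) / 18 = 306 / 18 = 17
(The negative root is discarded since n must be a positive integer.)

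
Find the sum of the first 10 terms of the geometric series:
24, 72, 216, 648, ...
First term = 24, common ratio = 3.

Sₙ = a(1 - rⁿ) / (1 - r)
S_10 = 24(1 - 3^10) / (1 - 3)
S_10 = 24(1 - 59049) / (-2)
S_10 = 708576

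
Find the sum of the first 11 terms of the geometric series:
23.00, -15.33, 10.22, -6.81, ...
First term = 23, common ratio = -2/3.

Sₙ = a(1 - rⁿ) / (1 - r)
S_11 = 23(1 - (-2/3)^11) / (1 - (-2/3))
S_11 = 23(1 - (-2048/177147)) / (5/3)
S_11 = 824297/59049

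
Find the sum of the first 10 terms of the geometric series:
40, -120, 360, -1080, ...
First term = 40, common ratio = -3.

Sₙ = a(1 - rⁿ) / (1 - r)
S_10 = 40(1 - (-3)^10) / (1 - (-3))
S_10 = 40(1 - 59049) / (4)
S_10 = -590480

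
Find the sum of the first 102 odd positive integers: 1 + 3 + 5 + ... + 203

Sum of first n odd numbers = n²
= 102²
= 10404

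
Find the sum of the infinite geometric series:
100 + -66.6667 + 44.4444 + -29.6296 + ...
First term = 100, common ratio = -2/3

For |r| < 1, S = a / (1 - r)
S = 100 / (1 - (-2/3))
S = 100 / (5/3)
S = 60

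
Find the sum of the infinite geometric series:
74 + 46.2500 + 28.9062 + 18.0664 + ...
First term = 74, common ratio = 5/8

For |r| < 1, S = a / (1 - r)
S = 74 / (1 - (5/8))
S = 74 / (3/8)
S = 592/3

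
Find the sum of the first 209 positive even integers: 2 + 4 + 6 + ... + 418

Sum of first n even numbers = n(n+1)
= 209×210
= 43890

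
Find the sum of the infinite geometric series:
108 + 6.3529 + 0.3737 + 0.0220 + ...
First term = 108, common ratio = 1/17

For |r| < 1, S = a / (1 - r)
S = 108 / (1 - (1/17))
S = 108 / (16/17)
S = 459/4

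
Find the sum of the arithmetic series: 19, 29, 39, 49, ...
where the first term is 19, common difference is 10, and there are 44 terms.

Sₙ = n/2 × (first + last)
Last term = a + (n-1)d = 19 + (44-1)×10 = 449
S_44 = 44/2 × (19 + 449)
S_44 = 44/2 × 468 = 10296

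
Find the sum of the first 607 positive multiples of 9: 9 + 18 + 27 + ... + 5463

Factor out 9: = 9(1 + 2 + ... + 607) = 9 × n(n+1)/2
= 9 × 607×608/2
= 9 × 184528
= 1660752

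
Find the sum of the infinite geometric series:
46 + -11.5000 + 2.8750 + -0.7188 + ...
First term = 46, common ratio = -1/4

For |r| < 1, S = a / (1 - r)
S = 46 / (1 - (-1/4))
S = 46 / (5/4)
S = 184/5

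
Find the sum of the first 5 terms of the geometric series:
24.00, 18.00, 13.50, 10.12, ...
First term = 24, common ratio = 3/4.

Sₙ = a(1 - rⁿ) / (1 - r)
S_5 = 24(1 - (3/4)^5) / (1 - (3/4))
S_5 = 24(1 - (243/1024)) / (1/4)
S_5 = 2343/32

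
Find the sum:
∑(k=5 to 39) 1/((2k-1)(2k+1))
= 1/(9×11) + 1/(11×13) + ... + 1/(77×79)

Partial fractions: 1/((2k-1)(2k+1)) = (1/2)[1/(2k-1) - 1/(2k+1)]
The series telescopes:
= (1/2)[1/9 - 1/79]
= 35/711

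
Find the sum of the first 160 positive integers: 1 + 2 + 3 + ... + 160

Formula: ∑k = n(n+1)/2
= 160×161/2
= 25760/2
= 12880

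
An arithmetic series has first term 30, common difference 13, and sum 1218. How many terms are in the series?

Using S = n/2 × [2a + (n-1)d]
1218 = n/2 × [2(30) + (n-1)(13)]
1218 = n/2 × [60 + 13n - 13]
2436 = n × [47 + 13n]
13n² + (47)n - 2436 = 0
Discriminant: Δ = (47)² - 4(13)(-2436) = 2209 + 126672 = 128881
√Δ = 359
n = [-(47) + √Δ] / (2·13) = (-47 + 359) / 26 = 312 / 26 = 12
(The negative root is discarded since n must be a positive integer.)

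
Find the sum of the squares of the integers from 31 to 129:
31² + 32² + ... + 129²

Use ∑_{k=1}^{n} k² = n(n+1)(2n+1)/6, then subtract the first 30 terms.
∑_{k=1}^{129} k² = 129×130×259/6 = 723905
∑_{k=1}^{30} k² = 30×31×61/6 = 9455
∑_{k=31}^{129} k² = 723905 - 9455 = 714450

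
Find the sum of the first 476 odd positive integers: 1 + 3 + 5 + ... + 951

Sum of first n odd numbers = n²
= 476²
= 226576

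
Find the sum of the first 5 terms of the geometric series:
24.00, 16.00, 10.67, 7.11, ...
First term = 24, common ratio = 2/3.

Sₙ = a(1 - rⁿ) / (1 - r)
S_5 = 24(1 - (2/3)^5) / (1 - (2/3))
S_5 = 24(1 - (32/243)) / (1/3)
S_5 = 1688/27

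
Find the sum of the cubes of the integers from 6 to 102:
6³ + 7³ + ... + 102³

Use ∑_{k=1}^{n} k³ = [n(n+1)/2]², then subtract the first 5 terms.
∑_{k=1}^{102} k³ = [102×103/2]² = 5253² = 27594009
∑_{k=1}^{5} k³ = [5×6/2]² = 15² = 225
∑_{k=6}^{102} k³ = 27594009 - 225 = 27593784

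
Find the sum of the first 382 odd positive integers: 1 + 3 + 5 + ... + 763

Sum of first n odd numbers = n²
= 382²
= 145924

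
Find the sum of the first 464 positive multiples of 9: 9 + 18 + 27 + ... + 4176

Factor out 9: = 9(1 + 2 + ... + 464) = 9 × n(n+1)/2
= 9 × 464×465/2
= 9 × 107880
= 970920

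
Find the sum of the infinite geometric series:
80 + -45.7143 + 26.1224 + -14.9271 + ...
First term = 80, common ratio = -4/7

For |r| < 1, S = a / (1 - r)
S = 80 / (1 - (-4/7))
S = 80 / (11/7)
S = 560/11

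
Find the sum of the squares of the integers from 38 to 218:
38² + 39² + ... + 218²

Use ∑_{k=1}^{n} k² = n(n+1)(2n+1)/6, then subtract the first 37 terms.
∑_{k=1}^{218} k² = 218×219×437/6 = 3477209
∑_{k=1}^{37} k² = 37×38×75/6 = 17575
∑_{k=38}^{218} k² = 3477209 - 17575 = 3459634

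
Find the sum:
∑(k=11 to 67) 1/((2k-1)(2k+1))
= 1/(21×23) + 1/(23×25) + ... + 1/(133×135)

Partial fractions: 1/((2k-1)(2k+1)) = (1/2)[1/(2k-1) - 1/(2k+1)]
The series telescopes:
= (1/2)[1/21 - 1/135]
= 19/945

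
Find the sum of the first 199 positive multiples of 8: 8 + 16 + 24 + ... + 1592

Factor out 8: = 8(1 + 2 + ... + 199) = 8 × n(n+1)/2
= 8 × 199×200/2
= 8 × 19900
= 159200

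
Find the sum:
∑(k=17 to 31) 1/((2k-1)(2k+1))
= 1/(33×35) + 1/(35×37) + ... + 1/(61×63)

Partial fractions: 1/((2k-1)(2k+1)) = (1/2)[1/(2k-1) - 1/(2k+1)]
The series telescopes:
= (1/2)[1/33 - 1/63]
= 5/693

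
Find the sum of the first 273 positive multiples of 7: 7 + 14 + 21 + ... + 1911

Factor out 7: = 7(1 + 2 + ... + 273) = 7 × n(n+1)/2
= 7 × 273×274/2
= 7 × 37401
= 261807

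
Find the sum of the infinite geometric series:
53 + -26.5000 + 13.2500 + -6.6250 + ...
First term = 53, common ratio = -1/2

For |r| < 1, S = a / (1 - r)
S = 53 / (1 - (-1/2))
S = 53 / (3/2)
S = 106/3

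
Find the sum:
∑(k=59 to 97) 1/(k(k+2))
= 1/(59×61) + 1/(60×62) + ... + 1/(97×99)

Partial fractions: 1/(k(k+2)) = (1/2)[1/k - 1/(k+2)]
Telescoping leaves the first two and last two terms:
= (1/2)[1/59 + 1/60 - 1/98 - 1/99]
= 76193/11448360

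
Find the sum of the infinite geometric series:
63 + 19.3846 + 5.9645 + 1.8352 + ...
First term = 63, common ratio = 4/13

For |r| < 1, S = a / (1 - r)
S = 63 / (1 - (4/13))
S = 63 / (9/13)
S = 91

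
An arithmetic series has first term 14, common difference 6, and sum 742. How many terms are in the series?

Using S = n/2 × [2a + (n-1)d]
742 = n/2 × [2(14) + (n-1)(6)]
742 = n/2 × [28 + 6n - 6]
1484 = n × [22 + 6n]
6n² + (22)n - 1484 = 0
Discriminant: Δ = (22)² - 4(6)(-1484) = 484 + 35616 = 36100
√Δ = 190
n = [-(22) + √Δ] / (2·6) = (-22 + 190) / 12 = 168 / 12 = 14
(The negative root is discarded since n must be a positive integer.)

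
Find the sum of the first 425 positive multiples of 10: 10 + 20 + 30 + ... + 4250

Factor out 10: = 10(1 + 2 + ... + 425) = 10 × n(n+1)/2
= 10 × 425×426/2
= 10 × 90525
= 905250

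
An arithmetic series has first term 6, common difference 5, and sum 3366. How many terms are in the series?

Using S = n/2 × [2a + (n-1)d]
3366 = n/2 × [2(6) + (n-1)(5)]
3366 = n/2 × [12 + 5n - 5]
6732 = n × [7 + 5n]
5n² + (7)n - 6732 = 0
Discriminant: Δ = (7)² - 4(5)(-6732) = 49 + 134640 = 134689
√Δ = 367
n = [-(7) + √Δ] / (2·5) = (-7 + 367) / 10 = 360 / 10 = 36
(The negative root is discarded since n must be a positive integer.)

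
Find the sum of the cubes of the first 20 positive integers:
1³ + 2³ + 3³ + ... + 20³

Formula: ∑k³ = [n(n+1)/2]²
= [20×21/2]²
= 210²
= 44100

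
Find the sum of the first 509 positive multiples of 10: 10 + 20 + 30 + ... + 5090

Factor out 10: = 10(1 + 2 + ... + 509) = 10 × n(n+1)/2
= 10 × 509×510/2
= 10 × 129795
= 1297950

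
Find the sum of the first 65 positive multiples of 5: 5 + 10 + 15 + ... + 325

Factor out 5: = 5(1 + 2 + ... + 65) = 5 × n(n+1)/2
= 5 × 65×66/2
= 5 × 2145
= 10725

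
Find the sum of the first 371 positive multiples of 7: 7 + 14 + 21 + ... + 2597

Factor out 7: = 7(1 + 2 + ... + 371) = 7 × n(n+1)/2
= 7 × 371×372/2
= 7 × 69006
= 483042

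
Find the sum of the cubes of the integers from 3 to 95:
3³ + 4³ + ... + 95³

Use ∑_{k=1}^{n} k³ = [n(n+1)/2]², then subtract the first 2 terms.
∑_{k=1}^{95} k³ = [95×96/2]² = 4560² = 20793600
∑_{k=1}^{2} k³ = [2×3/2]² = 3² = 9
∑_{k=3}^{95} k³ = 20793600 - 9 = 20793591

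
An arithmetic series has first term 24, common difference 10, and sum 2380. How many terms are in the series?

Using S = n/2 × [2a + (n-1)d]
2380 = n/2 × [2(24) + (n-1)(10)]
2380 = n/2 × [48 + 10n - 10]
4760 = n × [38 + 10n]
10n² + (38)n - 4760 = 0
Discriminant: Δ = (38)² - 4(10)(-4760) = 1444 + 190400 = 191844
√Δ = 438
n = [-(38) + √Δ] / (2·10) = (-38 + 438) / 20 = 400 / 20 = 20
(The negative root is discarded since n must be a positive integer.)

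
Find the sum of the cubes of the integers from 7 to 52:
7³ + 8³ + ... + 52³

Use ∑_{k=1}^{n} k³ = [n(n+1)/2]², then subtract the first 6 terms.
∑_{k=1}^{52} k³ = [52×53/2]² = 1378² = 1898884
∑_{k=1}^{6} k³ = [6×7/2]² = 21² = 441
∑_{k=7}^{52} k³ = 1898884 - 441 = 1898443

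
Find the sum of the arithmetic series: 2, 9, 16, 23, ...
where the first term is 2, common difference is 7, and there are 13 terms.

Sₙ = n/2 × (first + last)
Last term = a + (n-1)d = 2 + (13-1)×7 = 86
S_13 = 13/2 × (2 + 86)
S_13 = 13/2 × 88 = 572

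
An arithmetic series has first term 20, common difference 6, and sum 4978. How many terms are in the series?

Using S = n/2 × [2a + (n-1)d]
4978 = n/2 × [2(20) + (n-1)(6)]
4978 = n/2 × [40 + 6n - 6]
9956 = n × [34 + 6n]
6n² + (34)n - 9956 = 0
Discriminant: Δ = (34)² - 4(6)(-9956) = 1156 + 238944 = 240100
√Δ = 490
n = [-(34) + √Δ] / (2·6) = (-34 + 490) / 12 = 456 / 12 = 38
(The negative root is discarded since n must be a positive integer.)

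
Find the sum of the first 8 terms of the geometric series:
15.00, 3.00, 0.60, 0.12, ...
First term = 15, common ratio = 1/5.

Sₙ = a(1 - rⁿ) / (1 - r)
S_8 = 15(1 - (1/5)^8) / (1 - (1/5))
S_8 = 15(1 - (1/390625)) / (4/5)
S_8 = 292968/15625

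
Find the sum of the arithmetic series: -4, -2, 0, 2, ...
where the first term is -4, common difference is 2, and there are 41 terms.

Sₙ = n/2 × (first + last)
Last term = a + (n-1)d = -4 + (41-1)×2 = 76
S_41 = 41/2 × (-4 + 76)
S_41 = 41/2 × 72 = 1476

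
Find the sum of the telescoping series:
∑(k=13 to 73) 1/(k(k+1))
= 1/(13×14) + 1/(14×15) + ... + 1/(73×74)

Partial fractions: 1/(k(k+1)) = 1/k - 1/(k+1)
The series telescopes:
= (1/13 - 1/14) + (1/14 - 1/15) + ... + (1/73 - 1/74)
= 1/13 - 1/74
= 61/962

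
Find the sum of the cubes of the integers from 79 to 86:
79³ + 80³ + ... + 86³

Use ∑_{k=1}^{n} k³ = [n(n+1)/2]², then subtract the first 78 terms.
∑_{k=1}^{86} k³ = [86×87/2]² = 3741² = 13995081
∑_{k=1}^{78} k³ = [78×79/2]² = 3081² = 9492561
∑_{k=79}^{86} k³ = 13995081 - 9492561 = 4502520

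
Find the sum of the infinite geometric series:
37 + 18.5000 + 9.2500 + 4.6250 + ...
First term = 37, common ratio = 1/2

For |r| < 1, S = a / (1 - r)
S = 37 / (1 - (1/2))
S = 37 / (1/2)
S = 74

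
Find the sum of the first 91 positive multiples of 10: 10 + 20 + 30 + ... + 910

Factor out 10: = 10(1 + 2 + ... + 91) = 10 × n(n+1)/2
= 10 × 91×92/2
= 10 × 4186
= 41860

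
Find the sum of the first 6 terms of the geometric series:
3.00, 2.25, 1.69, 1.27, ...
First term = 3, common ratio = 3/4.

Sₙ = a(1 - rⁿ) / (1 - r)
S_6 = 3(1 - (3/4)^6) / (1 - (3/4))
S_6 = 3(1 - (729/4096)) / (1/4)
S_6 = 10101/1024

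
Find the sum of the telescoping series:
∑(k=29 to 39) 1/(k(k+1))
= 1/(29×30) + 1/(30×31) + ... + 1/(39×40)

Partial fractions: 1/(k(k+1)) = 1/k - 1/(k+1)
The series telescopes:
= (1/29 - 1/30) + (1/30 - 1/31) + ... + (1/39 - 1/40)
= 1/29 - 1/40
= 11/1160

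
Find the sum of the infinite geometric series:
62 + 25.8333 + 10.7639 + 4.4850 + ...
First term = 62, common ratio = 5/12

For |r| < 1, S = a / (1 - r)
S = 62 / (1 - (5/12))
S = 62 / (7/12)
S = 744/7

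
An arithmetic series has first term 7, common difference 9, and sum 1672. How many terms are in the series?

Using S = n/2 × [2a + (n-1)d]
1672 = n/2 × [2(7) + (n-1)(9)]
1672 = n/2 × [14 + 9n - 9]
3344 = n × [5 + 9n]
9n² + (5)n - 3344 = 0
Discriminant: Δ = (5)² - 4(9)(-3344) = 25 + 120384 = 120409
√Δ = 347
n = [-(5) + √Δ] / (2·9) = (-5 + 347) / 18 = 342 / 18 = 19
(The negative root is discarded since n must be a positive integer.)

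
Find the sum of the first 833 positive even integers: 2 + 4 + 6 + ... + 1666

Sum of first n even numbers = n(n+1)
= 833×834
= 694722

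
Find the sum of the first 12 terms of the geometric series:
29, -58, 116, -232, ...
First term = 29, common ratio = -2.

Sₙ = a(1 - rⁿ) / (1 - r)
S_12 = 29(1 - (-2)^12) / (1 - (-2))
S_12 = 29(1 - 4096) / (3)
S_12 = -39585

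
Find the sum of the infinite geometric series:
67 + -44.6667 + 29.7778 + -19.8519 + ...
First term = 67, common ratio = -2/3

For |r| < 1, S = a / (1 - r)
S = 67 / (1 - (-2/3))
S = 67 / (5/3)
S = 201/5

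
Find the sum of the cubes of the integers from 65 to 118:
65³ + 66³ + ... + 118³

Use ∑_{k=1}^{n} k³ = [n(n+1)/2]², then subtract the first 64 terms.
∑_{k=1}^{118} k³ = [118×119/2]² = 7021² = 49294441
∑_{k=1}^{64} k³ = [64×65/2]² = 2080² = 4326400
∑_{k=65}^{118} k³ = 49294441 - 4326400 = 44968041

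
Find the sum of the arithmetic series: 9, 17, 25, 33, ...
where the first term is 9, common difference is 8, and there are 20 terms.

Sₙ = n/2 × (first + last)
Last term = a + (n-1)d = 9 + (20-1)×8 = 161
S_20 = 20/2 × (9 + 161)
S_20 = 20/2 × 170 = 1700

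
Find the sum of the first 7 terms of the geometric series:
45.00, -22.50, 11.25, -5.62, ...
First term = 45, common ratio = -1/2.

Sₙ = a(1 - rⁿ) / (1 - r)
S_7 = 45(1 - (-1/2)^7) / (1 - (-1/2))
S_7 = 45(1 - (-1/128)) / (3/2)
S_7 = 1935/64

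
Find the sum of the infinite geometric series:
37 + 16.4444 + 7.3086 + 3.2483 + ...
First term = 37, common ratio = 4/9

For |r| < 1, S = a / (1 - r)
S = 37 / (1 - (4/9))
S = 37 / (5/9)
S = 333/5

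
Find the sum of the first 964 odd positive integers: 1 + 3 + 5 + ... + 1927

Sum of first n odd numbers = n²
= 964²
= 929296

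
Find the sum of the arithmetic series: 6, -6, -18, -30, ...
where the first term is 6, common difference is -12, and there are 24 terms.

Sₙ = n/2 × (first + last)
Last term = a + (n-1)d = 6 + (24-1)×(-12) = -270
S_24 = 24/2 × (6 + (-270))
S_24 = 24/2 × (-264) = -3168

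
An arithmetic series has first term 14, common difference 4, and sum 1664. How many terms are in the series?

Using S = n/2 × [2a + (n-1)d]
1664 = n/2 × [2(14) + (n-1)(4)]
1664 = n/2 × [28 + 4n - 4]
3328 = n × [24 + 4n]
4n² + (24)n - 3328 = 0
Discriminant: Δ = (24)² - 4(4)(-3328) = 576 + 53248 = 53824
√Δ = 232
n = [-(24) + √Δ] / (2·4) = (-24 + 232) / 8 = 208 / 8 = 26
(The negative root is discarded since n must be a positive integer.)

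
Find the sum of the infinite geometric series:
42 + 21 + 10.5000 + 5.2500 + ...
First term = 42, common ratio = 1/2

For |r| < 1, S = a / (1 - r)
S = 42 / (1 - (1/2))
S = 42 / (1/2)
S = 84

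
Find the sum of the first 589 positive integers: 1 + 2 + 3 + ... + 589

Formula: ∑k = n(n+1)/2
= 589×590/2
= 347510/2
= 173755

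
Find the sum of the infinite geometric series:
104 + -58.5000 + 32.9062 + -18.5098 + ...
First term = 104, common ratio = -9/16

For |r| < 1, S = a / (1 - r)
S = 104 / (1 - (-9/16))
S = 104 / (25/16)
S = 1664/25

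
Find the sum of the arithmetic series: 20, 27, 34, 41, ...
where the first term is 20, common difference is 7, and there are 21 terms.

Sₙ = n/2 × (first + last)
Last term = a + (n-1)d = 20 + (21-1)×7 = 160
S_21 = 21/2 × (20 + 160)
S_21 = 21/2 × 180 = 1890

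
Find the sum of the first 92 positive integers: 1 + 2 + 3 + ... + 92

Formula: ∑k = n(n+1)/2
= 92×93/2
= 8556/2
= 4278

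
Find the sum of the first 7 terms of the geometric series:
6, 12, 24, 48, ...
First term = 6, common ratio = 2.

Sₙ = a(1 - rⁿ) / (1 - r)
S_7 = 6(1 - 2^7) / (1 - 2)
S_7 = 6(1 - 128) / (-1)
S_7 = 762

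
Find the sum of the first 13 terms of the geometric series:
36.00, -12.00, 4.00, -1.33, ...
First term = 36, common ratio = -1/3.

Sₙ = a(1 - rⁿ) / (1 - r)
S_13 = 36(1 - (-1/3)^13) / (1 - (-1/3))
S_13 = 36(1 - (-1/1594323)) / (4/3)
S_13 = 1594324/59049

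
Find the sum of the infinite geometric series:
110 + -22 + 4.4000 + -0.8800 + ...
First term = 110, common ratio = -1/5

For |r| < 1, S = a / (1 - r)
S = 110 / (1 - (-1/5))
S = 110 / (6/5)
S = 275/3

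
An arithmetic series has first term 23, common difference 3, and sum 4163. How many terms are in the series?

Using S = n/2 × [2a + (n-1)d]
4163 = n/2 × [2(23) + (n-1)(3)]
4163 = n/2 × [46 + 3n - 3]
8326 = n × [43 + 3n]
3n² + (43)n - 8326 = 0
Discriminant: Δ = (43)² - 4(3)(-8326) = 1849 + 99912 = 101761
√Δ = 319
n = [-(43) + √Δ] / (2·3) = (-43 + 319) / 6 = 276 / 6 = 46
(The negative root is discarded since n must be a positive integer.)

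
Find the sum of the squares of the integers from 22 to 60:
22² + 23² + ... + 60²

Use ∑_{k=1}^{n} k² = n(n+1)(2n+1)/6, then subtract the first 21 terms.
∑_{k=1}^{60} k² = 60×61×121/6 = 73810
∑_{k=1}^{21} k² = 21×22×43/6 = 3311
∑_{k=22}^{60} k² = 73810 - 3311 = 70499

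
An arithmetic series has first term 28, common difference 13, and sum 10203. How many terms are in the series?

Using S = n/2 × [2a + (n-1)d]
10203 = n/2 × [2(28) + (n-1)(13)]
10203 = n/2 × [56 + 13n - 13]
20406 = n × [43 + 13n]
13n² + (43)n - 20406 = 0
Discriminant: Δ = (43)² - 4(13)(-20406) = 1849 + 1061112 = 1062961
√Δ = 1031
n = [-(43) + √Δ] / (2·13) = (-43 + 1031) / 26 = 988 / 26 = 38
(The negative root is discarded since n must be a positive integer.)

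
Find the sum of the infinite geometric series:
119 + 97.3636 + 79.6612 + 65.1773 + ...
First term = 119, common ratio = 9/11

For |r| < 1, S = a / (1 - r)
S = 119 / (1 - (9/11))
S = 119 / (2/11)
S = 1309/2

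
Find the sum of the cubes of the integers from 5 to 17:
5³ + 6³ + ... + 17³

Use ∑_{k=1}^{n} k³ = [n(n+1)/2]², then subtract the first 4 terms.
∑_{k=1}^{17} k³ = [17×18/2]² = 153² = 23409
∑_{k=1}^{4} k³ = [4×5/2]² = 10² = 100
∑_{k=5}^{17} k³ = 23409 - 100 = 23309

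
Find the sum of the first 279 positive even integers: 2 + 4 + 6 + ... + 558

Sum of first n even numbers = n(n+1)
= 279×280
= 78120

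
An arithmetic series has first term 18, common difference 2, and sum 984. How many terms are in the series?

Using S = n/2 × [2a + (n-1)d]
984 = n/2 × [2(18) + (n-1)(2)]
984 = n/2 × [36 + 2n - 2]
1968 = n × [34 + 2n]
2n² + (34)n - 1968 = 0
Discriminant: Δ = (34)² - 4(2)(-1968) = 1156 + 15744 = 16900
√Δ = 130
n = [-(34) + √Δ] / (2·2) = (-34 + 130) / 4 = 96 / 4 = 24
(The negative root is discarded since n must be a positive integer.)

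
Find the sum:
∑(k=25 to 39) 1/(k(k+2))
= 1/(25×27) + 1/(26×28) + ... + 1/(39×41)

Partial fractions: 1/(k(k+2)) = (1/2)[1/k - 1/(k+2)]
Telescoping leaves the first two and last two terms:
= (1/2)[1/25 + 1/26 - 1/40 - 1/41]
= 3099/213200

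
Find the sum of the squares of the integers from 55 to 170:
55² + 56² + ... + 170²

Use ∑_{k=1}^{n} k² = n(n+1)(2n+1)/6, then subtract the first 54 terms.
∑_{k=1}^{170} k² = 170×171×341/6 = 1652145
∑_{k=1}^{54} k² = 54×55×109/6 = 53955
∑_{k=55}^{170} k² = 1652145 - 53955 = 1598190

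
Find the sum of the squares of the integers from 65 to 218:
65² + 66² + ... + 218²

Use ∑_{k=1}^{n} k² = n(n+1)(2n+1)/6, then subtract the first 64 terms.
∑_{k=1}^{218} k² = 218×219×437/6 = 3477209
∑_{k=1}^{64} k² = 64×65×129/6 = 89440
∑_{k=65}^{218} k² = 3477209 - 89440 = 3387769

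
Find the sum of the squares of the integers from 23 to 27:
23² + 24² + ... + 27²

Use ∑_{k=1}^{n} k² = n(n+1)(2n+1)/6, then subtract the first 22 terms.
∑_{k=1}^{27} k² = 27×28×55/6 = 6930
∑_{k=1}^{22} k² = 22×23×45/6 = 3795
∑_{k=23}^{27} k² = 6930 - 3795 = 3135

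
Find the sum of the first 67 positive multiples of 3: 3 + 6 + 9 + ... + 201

Factor out 3: = 3(1 + 2 + ... + 67) = 3 × n(n+1)/2
= 3 × 67×68/2
= 3 × 2278
= 6834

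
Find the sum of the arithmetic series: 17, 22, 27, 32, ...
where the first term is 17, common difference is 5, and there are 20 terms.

Sₙ = n/2 × (first + last)
Last term = a + (n-1)d = 17 + (20-1)×5 = 112
S_20 = 20/2 × (17 + 112)
S_20 = 20/2 × 129 = 1290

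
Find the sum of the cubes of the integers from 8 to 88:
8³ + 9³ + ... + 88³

Use ∑_{k=1}^{n} k³ = [n(n+1)/2]², then subtract the first 7 terms.
∑_{k=1}^{88} k³ = [88×89/2]² = 3916² = 15335056
∑_{k=1}^{7} k³ = [7×8/2]² = 28² = 784
∑_{k=8}^{88} k³ = 15335056 - 784 = 15334272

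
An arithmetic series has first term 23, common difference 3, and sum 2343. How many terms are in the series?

Using S = n/2 × [2a + (n-1)d]
2343 = n/2 × [2(23) + (n-1)(3)]
2343 = n/2 × [46 + 3n - 3]
4686 = n × [43 + 3n]
3n² + (43)n - 4686 = 0
Discriminant: Δ = (43)² - 4(3)(-4686) = 1849 + 56232 = 58081
√Δ = 241
n = [-(43) + √Δ] / (2·3) = (-43 + 241) / 6 = 198 / 6 = 33
(The negative root is discarded since n must be a positive integer.)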